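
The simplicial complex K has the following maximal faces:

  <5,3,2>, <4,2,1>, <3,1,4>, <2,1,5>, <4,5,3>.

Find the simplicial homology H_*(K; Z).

H_0 = Z,  H_1 = Z,  H_2 = 0.

Take the total order 1 < 2 < 3 < 4 < 5 on the vertex set. Then K (dimension 2) consists of the simplices:

  0-simplices (5): [1], [2], [3], [4], [5]
  1-simplices (10): [1,2], [1,3], [1,4], [1,5], [2,3], [2,4], [2,5], [3,4], [3,5], [4,5]
  2-simplices (5): [1,2,4], [1,2,5], [1,3,4], [2,3,5], [3,4,5]

giving chain groups C_0 ≅ Z^5, C_1 ≅ Z^10, C_2 ≅ Z^5.

∂_1: C_1 → C_0 is given by ∂[p,q] = [q] − [p]. For instance
  ∂[1,5] = [5] − [1].
This gives a 5×10 integer matrix of rank 4; reducing to Smith normal form yields diagonal entries (1,1,1,1).

Boundary ∂_2: C_2 → C_1 maps a triangle to the signed sum of its edges. For instance
  ∂[3,4,5] = [4,5] − [3,5] + [3,4],
  ∂[1,3,4] = [3,4] − [1,4] + [1,3].
This gives a 10×5 integer matrix of rank 5; reducing to Smith normal form yields diagonal entries (1,1,1,1,1).

Computing H_k = (kernel of ∂_k) / (image of ∂_{k+1}):

  H_0: rank C_0 − rank ∂_1 = 5 − 4 = 1, and the invariant factors of ∂_1 are all 1, so H_0 = Z.
  H_1: rank ker ∂_1 − rank ∂_2 = (10 − 4) − 5 = 1, and the invariant factors of ∂_2 are all 1, so H_1 = Z.
  H_2: rank ker ∂_2 − rank ∂_3 = (5 − 5) − 0 = 0, and there is no ∂_3, so H_2 = 0.

As a check, the Euler characteristic is 5 − 10 + 5 = 0, which agrees with 1 − 1 + 0 = 0.
(K is a triangulation of the Möbius band.)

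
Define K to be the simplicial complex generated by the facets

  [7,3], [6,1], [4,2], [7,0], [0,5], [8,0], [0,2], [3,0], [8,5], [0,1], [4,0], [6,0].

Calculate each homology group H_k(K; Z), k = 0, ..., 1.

Fix the vertex order 0 < 1 < 2 < 3 < 4 < 5 < 6 < 7 < 8 and write every simplex with vertices in increasing order. Then dim K = 1 and the simplices of K are:

  0-simplices (9): [0], [1], [2], [3], [4], [5], [6], [7], [8]
  1-simplices (12): [0,1], [0,2], [0,3], [0,4], [0,5], [0,6], [0,7], [0,8], [1,6], [2,4], [3,7], [5,8]

giving chain groups C_0 ≅ Z^9, C_1 ≅ Z^12.

Boundary ∂_1: C_1 → C_0 maps an edge to its endpoints' difference, ∂[p,q] = q − p. For instance
  ∂[0,1] = [1] − [0].
As a 9×12 matrix over Z this has rank 8, with invariant factors (1,1,1,1,1,1,1,1).

Computing H_k = (kernel of ∂_k) / (image of ∂_{k+1}):

  H_0: rank C_0 − rank ∂_1 = 9 − 8 = 1, and the invariant factors of ∂_1 are all 1, so H_0 = Z.
  H_1: rank ker ∂_1 − rank ∂_2 = (12 − 8) − 0 = 4, and there is no ∂_2, so H_1 = Z^4.

As a check, the Euler characteristic is 9 − 12 = -3, which agrees with 1 − 4 = -3.

H_0 ≅ Z,  H_1 ≅ Z^4.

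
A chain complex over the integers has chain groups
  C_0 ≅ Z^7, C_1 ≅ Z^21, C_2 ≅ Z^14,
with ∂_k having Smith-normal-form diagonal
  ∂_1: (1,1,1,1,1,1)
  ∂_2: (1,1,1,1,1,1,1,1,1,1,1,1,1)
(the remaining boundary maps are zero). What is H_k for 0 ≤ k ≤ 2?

H_0: b_0 = 7 − 0 − 6 = 1; torsion from ∂_1 factors > 1: none. So H_0 ≅ Z.
H_1: b_1 = 21 − 6 − 13 = 2; torsion from ∂_2 factors > 1: none. So H_1 ≅ Z^2.
H_2: b_2 = 14 − 13 − 0 = 1; torsion from ∂_3 factors > 1: none. So H_2 ≅ Z.

H_0 ≅ Z,  H_1 ≅ Z^2,  H_2 ≅ Z.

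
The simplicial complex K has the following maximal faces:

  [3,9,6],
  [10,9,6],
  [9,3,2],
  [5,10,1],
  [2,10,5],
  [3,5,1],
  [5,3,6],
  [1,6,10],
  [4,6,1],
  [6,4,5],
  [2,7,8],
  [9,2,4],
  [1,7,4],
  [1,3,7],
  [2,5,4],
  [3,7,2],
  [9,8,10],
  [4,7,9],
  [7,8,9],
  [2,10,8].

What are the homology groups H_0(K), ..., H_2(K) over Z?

H_0 = Z,  H_1 = Z ⊕ Z/2Z,  H_2 = 0.

Fix the vertex order 1 < 2 < 3 < 4 < 5 < 6 < 7 < 8 < 9 < 10 and write every simplex with vertices in increasing order. Then dim K = 2 and the simplices of K are:

  0-simplices (10): [1], [2], [3], [4], [5], [6], [7], [8], [9], [10]
  1-simplices (30): (30 of them)
  2-simplices (20): (20 of them)

Hence C_0 ≅ Z^10, C_1 ≅ Z^30, C_2 ≅ Z^20.

The boundary map ∂_1: C_1 → C_0 is given by ∂[p,q] = [q] − [p]. For instance
  ∂[2,4] = [4] − [2].
As a 10×30 matrix over Z this has rank 9, with invariant factors (1,1,1,1,1,1,1,1,1).

∂_2: C_2 → C_1 acts by ∂[p,q,r] = [q,r] − [p,r] + [p,q]. For instance
  ∂[4,7,9] = [7,9] − [4,9] + [4,7],
  ∂[1,5,10] = [5,10] − [1,10] + [1,5].
As a 30×20 matrix over Z this has rank 20, with invariant factors (1,1,1,1,1,1,1,1,1,1,1,1,1,1,1,1,1,1,1,2).

From H_k ≅ ker(∂_k) / im(∂_{k+1}) we obtain:

  H_0: rank C_0 − rank ∂_1 = 10 − 9 = 1, and the invariant factors of ∂_1 are all 1, so H_0 = Z.
  H_1: rank ker ∂_1 − rank ∂_2 = (30 − 9) − 20 = 1, and ∂_2 has invariant factor 2 > 1, so H_1 = Z ⊕ Z/2Z.
  H_2: rank ker ∂_2 − rank ∂_3 = (20 − 20) − 0 = 0, and there is no ∂_3, so H_2 = 0.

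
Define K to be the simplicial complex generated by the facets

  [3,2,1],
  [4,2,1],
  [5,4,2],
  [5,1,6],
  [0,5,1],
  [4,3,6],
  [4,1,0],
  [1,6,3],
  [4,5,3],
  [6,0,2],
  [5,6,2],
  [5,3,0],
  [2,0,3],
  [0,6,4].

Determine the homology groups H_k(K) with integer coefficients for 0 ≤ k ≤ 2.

K has 7 vertices, 21 edges, 14 triangles.
rank ∂_0 = 0, rank ∂_1 = 6 ⇒ b_0 = 7 − 0 − 6 = 1; all invariant factors of ∂_1 are 1 so no torsion. So H_0 = Z.
rank ∂_1 = 6, rank ∂_2 = 13 ⇒ b_1 = 21 − 6 − 13 = 2; all invariant factors of ∂_2 are 1 so no torsion. So H_1 = Z^2.
rank ∂_2 = 13, rank ∂_3 = 0 ⇒ b_2 = 14 − 13 − 0 = 1. So H_2 = Z.

H_0 ≅ Z,  H_1 ≅ Z^2,  H_2 ≅ Z.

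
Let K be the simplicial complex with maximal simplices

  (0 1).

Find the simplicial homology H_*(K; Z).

H_0 = Z,  H_1 = 0.

We work with the vertex ordering 0 < 1. The simplices of K, each written with vertices in increasing order, are:

  0-simplices (2): [0], [1]
  1-simplices (1): [0,1]

so the chain groups are C_0 ≅ Z^2, C_1 ≅ Z^1.

The boundary map ∂_1: C_1 → C_0 maps an edge to its endpoints' difference, ∂[p,q] = q − p.
The 2×1 boundary matrix has rank 1 and Smith normal form diag(1).

Computing H_k = (kernel of ∂_k) / (image of ∂_{k+1}):

  H_0: rank C_0 − rank ∂_1 = 2 − 1 = 1, and the invariant factors of ∂_1 are all 1, so H_0 = Z.
  H_1: rank ker ∂_1 − rank ∂_2 = (1 − 1) − 0 = 0, and there is no ∂_2, so H_1 = 0.

(K is a triangulation of the 1-simplex.)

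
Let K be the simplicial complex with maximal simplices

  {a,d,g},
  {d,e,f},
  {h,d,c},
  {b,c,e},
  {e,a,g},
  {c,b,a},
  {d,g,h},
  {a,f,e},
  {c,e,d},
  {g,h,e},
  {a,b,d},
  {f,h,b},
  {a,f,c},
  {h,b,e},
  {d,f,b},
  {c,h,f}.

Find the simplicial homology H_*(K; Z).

K has 8 vertices, 24 edges, 16 triangles.
rank ∂_0 = 0, rank ∂_1 = 7 ⇒ b_0 = 8 − 0 − 7 = 1; all invariant factors of ∂_1 are 1 so no torsion. So H_0 = Z.
rank ∂_1 = 7, rank ∂_2 = 15 ⇒ b_1 = 24 − 7 − 15 = 2; all invariant factors of ∂_2 are 1 so no torsion. So H_1 = Z^2.
rank ∂_2 = 15, rank ∂_3 = 0 ⇒ b_2 = 16 − 15 − 0 = 1. So H_2 = Z.

H_0 ≅ Z,  H_1 ≅ Z^2,  H_2 ≅ Z.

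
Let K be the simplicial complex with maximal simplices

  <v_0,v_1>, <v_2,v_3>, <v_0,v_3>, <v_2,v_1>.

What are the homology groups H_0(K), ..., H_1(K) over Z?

Fix the vertex order v_0 < v_1 < v_2 < v_3 and write every simplex with vertices in increasing order. Then dim K = 1 and the simplices of K are:

  0-simplices (4): [v_0], [v_1], [v_2], [v_3]
  1-simplices (4): [v_0,v_1], [v_0,v_3], [v_1,v_2], [v_2,v_3]

giving chain groups C_0 ≅ Z^4, C_1 ≅ Z^4.

Boundary ∂_1: C_1 → C_0 is given by ∂[p,q] = [q] − [p]. For instance
  ∂[v_0,v_1] = [v_1] − [v_0].
The resulting 4×4 matrix has rank 3, and its Smith normal form has invariant factors (1,1,1).

Reading off H_k = ker ∂_k / im ∂_{k+1}:

  H_0: rank C_0 − rank ∂_1 = 4 − 3 = 1, and the invariant factors of ∂_1 are all 1, so H_0 ≅ Z.
  H_1: rank ker ∂_1 − rank ∂_2 = (4 − 3) − 0 = 1, and there is no ∂_2, so H_1 ≅ Z.

H_0 = Z,  H_1 = Z.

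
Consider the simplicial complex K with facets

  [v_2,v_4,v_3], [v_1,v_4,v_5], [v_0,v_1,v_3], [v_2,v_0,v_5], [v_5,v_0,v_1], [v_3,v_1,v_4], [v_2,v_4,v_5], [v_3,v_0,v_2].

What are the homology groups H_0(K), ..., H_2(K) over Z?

We work with the vertex ordering v_0 < v_1 < v_2 < v_3 < v_4 < v_5. The simplices of K, each written with vertices in increasing order, are:

  0-simplices (6): [v_0], [v_1], [v_2], [v_3], [v_4], [v_5]
  1-simplices (12): [v_0,v_1], [v_0,v_2], [v_0,v_3], [v_0,v_5], [v_1,v_3], [v_1,v_4], [v_1,v_5], [v_2,v_3], [v_2,v_4], [v_2,v_5], [v_3,v_4], [v_4,v_5]
  2-simplices (8): [v_0,v_1,v_3], [v_0,v_1,v_5], [v_0,v_2,v_3], [v_0,v_2,v_5], [v_1,v_3,v_4], [v_1,v_4,v_5], [v_2,v_3,v_4], [v_2,v_4,v_5]

giving chain groups C_0 ≅ Z^6, C_1 ≅ Z^12, C_2 ≅ Z^8.

Boundary ∂_1: C_1 → C_0 maps an edge to its endpoints' difference, ∂[p,q] = q − p. For instance
  ∂[v_2,v_5] = [v_5] − [v_2].
This gives a 6×12 integer matrix of rank 5; reducing to Smith normal form yields diagonal entries (1,1,1,1,1).

Boundary ∂_2: C_2 → C_1 sends each 2-simplex [p,q,r] to [q,r] − [p,r] + [p,q]. For instance
  ∂[v_0,v_2,v_3] = [v_2,v_3] − [v_0,v_3] + [v_0,v_2],
  ∂[v_0,v_1,v_3] = [v_1,v_3] − [v_0,v_3] + [v_0,v_1].
The 12×8 boundary matrix has rank 7 and Smith normal form diag(1,1,1,1,1,1,1).

From H_k ≅ ker(∂_k) / im(∂_{k+1}) we obtain:

  H_0: rank C_0 − rank ∂_1 = 6 − 5 = 1, and the invariant factors of ∂_1 are all 1, so H_0 = Z.
  H_1: rank ker ∂_1 − rank ∂_2 = (12 − 5) − 7 = 0, and the invariant factors of ∂_2 are all 1, so H_1 = 0.
  H_2: rank ker ∂_2 − rank ∂_3 = (8 − 7) − 0 = 1, and there is no ∂_3, so H_2 = Z.

H_0 ≅ Z,  H_1 = 0,  H_2 ≅ Z.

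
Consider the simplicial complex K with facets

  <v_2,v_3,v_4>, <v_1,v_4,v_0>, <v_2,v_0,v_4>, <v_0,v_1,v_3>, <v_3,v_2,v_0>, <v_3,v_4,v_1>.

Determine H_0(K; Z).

K has 5 vertices, 9 edges, 6 triangles.
rank ∂_0 = 0, rank ∂_1 = 4 ⇒ b_0 = 5 − 0 − 4 = 1; all invariant factors of ∂_1 are 1 so no torsion. So H_0 ≅ Z.

H_0 = Z.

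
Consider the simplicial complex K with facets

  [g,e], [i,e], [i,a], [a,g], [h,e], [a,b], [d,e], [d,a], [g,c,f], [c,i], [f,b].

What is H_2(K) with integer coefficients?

H_2 ≅ 0.

Order the vertices as a < b < c < d < e < f < g < h < i. Listing each simplex with vertices in this order, K has dimension 2 with simplices:

  0-simplices (9): a, b, c, d, e, f, g, h, i
  1-simplices (13): ab, ad, ag, ai, bf, cf, cg, ci, de, eg, eh, ei, fg
  2-simplices (1): cfg

so the chain groups are C_0 ≅ Z^9, C_1 ≅ Z^13, C_2 ≅ Z^1.

The boundary map ∂_1: C_1 → C_0 sends each edge [p,q] (with p < q) to q − p. For instance
  ∂de = e − d.
As a 9×13 matrix over Z this has rank 8, with invariant factors (1,1,1,1,1,1,1,1).

∂_2: C_2 → C_1 sends each 2-simplex [p,q,r] to [q,r] − [p,r] + [p,q]. For instance
  ∂cfg = fg − cg + cf.
This gives a 13×1 integer matrix of rank 1; reducing to Smith normal form yields diagonal entries (1).

Computing H_k = (kernel of ∂_k) / (image of ∂_{k+1}):

  H_2: rank ker ∂_2 − rank ∂_3 = (1 − 1) − 0 = 0, and there is no ∂_3, so H_2 ≅ 0.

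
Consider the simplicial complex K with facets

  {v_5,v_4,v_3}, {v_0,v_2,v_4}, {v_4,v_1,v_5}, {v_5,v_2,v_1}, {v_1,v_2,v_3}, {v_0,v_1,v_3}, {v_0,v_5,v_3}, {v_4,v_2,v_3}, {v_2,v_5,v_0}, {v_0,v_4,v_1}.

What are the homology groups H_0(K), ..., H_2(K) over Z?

H_0 ≅ Z,  H_1 ≅ Z/2,  H_2 = 0.

Order the vertices as v_0 < v_1 < v_2 < v_3 < v_4 < v_5. Listing each simplex with vertices in this order, K has dimension 2 with simplices:

  0-simplices (6): [v_0], [v_1], [v_2], [v_3], [v_4], [v_5]
  1-simplices (15): (15 of them)
  2-simplices (10): [v_0,v_1,v_3], [v_0,v_1,v_4], [v_0,v_2,v_4], [v_0,v_2,v_5], [v_0,v_3,v_5], [v_1,v_2,v_3], [v_1,v_2,v_5], [v_1,v_4,v_5], [v_2,v_3,v_4], [v_3,v_4,v_5]

so the chain groups are C_0 ≅ Z^6, C_1 ≅ Z^15, C_2 ≅ Z^10.

Boundary ∂_1: C_1 → C_0 is given by ∂[p,q] = [q] − [p].
As a 6×15 matrix over Z this has rank 5, with invariant factors (1,1,1,1,1).

Boundary ∂_2: C_2 → C_1 acts by ∂[p,q,r] = [q,r] − [p,r] + [p,q]. For instance
  ∂[v_0,v_1,v_4] = [v_1,v_4] − [v_0,v_4] + [v_0,v_1],
  ∂[v_0,v_3,v_5] = [v_3,v_5] − [v_0,v_5] + [v_0,v_3].
This gives a 15×10 integer matrix of rank 10; reducing to Smith normal form yields diagonal entries (1,1,1,1,1,1,1,1,1,2).

From H_k ≅ ker(∂_k) / im(∂_{k+1}) we obtain:

  H_0: rank C_0 − rank ∂_1 = 6 − 5 = 1, and the invariant factors of ∂_1 are all 1, so H_0 ≅ Z.
  H_1: rank ker ∂_1 − rank ∂_2 = (15 − 5) − 10 = 0, and ∂_2 has invariant factor 2 > 1, so H_1 ≅ Z/2.
  H_2: rank ker ∂_2 − rank ∂_3 = (10 − 10) − 0 = 0, and there is no ∂_3, so H_2 ≅ 0.

As a check, the Euler characteristic is 6 − 15 + 10 = 1, which agrees with 1 − 0 + 0 = 1.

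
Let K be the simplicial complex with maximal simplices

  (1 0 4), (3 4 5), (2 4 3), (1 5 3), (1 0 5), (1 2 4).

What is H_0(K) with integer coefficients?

We work with the vertex ordering 0 < 1 < 2 < 3 < 4 < 5. The simplices of K, each written with vertices in increasing order, are:

  0-simplices (6): [0], [1], [2], [3], [4], [5]
  1-simplices (12): [0,1], [0,4], [0,5], [1,2], [1,3], [1,4], [1,5], [2,3], [2,4], [3,4], [3,5], [4,5]
  2-simplices (6): [0,1,4], [0,1,5], [1,2,4], [1,3,5], [2,3,4], [3,4,5]

so the chain groups are C_0 ≅ Z^6, C_1 ≅ Z^12, C_2 ≅ Z^6.

∂_1: C_1 → C_0 is given by ∂[p,q] = [q] − [p]. For instance
  ∂[3,5] = [5] − [3].
This gives a 6×12 integer matrix of rank 5; reducing to Smith normal form yields diagonal entries (1,1,1,1,1).

∂_2: C_2 → C_1 sends each 2-simplex [p,q,r] to [q,r] − [p,r] + [p,q]. For instance
  ∂[3,4,5] = [4,5] − [3,5] + [3,4],
  ∂[0,1,5] = [1,5] − [0,5] + [0,1].
As a 12×6 matrix over Z this has rank 6, with invariant factors (1,1,1,1,1,1).

From H_k ≅ ker(∂_k) / im(∂_{k+1}) we obtain:

  H_0: rank C_0 − rank ∂_1 = 6 − 5 = 1, and the invariant factors of ∂_1 are all 1, so H_0 ≅ Z.

H_0 = Z.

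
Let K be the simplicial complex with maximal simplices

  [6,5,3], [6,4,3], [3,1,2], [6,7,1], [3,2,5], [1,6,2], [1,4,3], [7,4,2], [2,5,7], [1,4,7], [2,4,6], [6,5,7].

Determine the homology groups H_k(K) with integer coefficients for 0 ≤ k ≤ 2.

H_0 = Z,  H_1 = Z/2Z,  H_2 = 0.

Fix the vertex order 1 < 2 < 3 < 4 < 5 < 6 < 7 and write every simplex with vertices in increasing order. Then dim K = 2 and the simplices of K are:

  0-simplices (7): [1], [2], [3], [4], [5], [6], [7]
  1-simplices (18): [1,2], [1,3], [1,4], [1,6], [1,7], [2,3], [2,4], [2,5], [2,6], [2,7], [3,4], [3,5], [3,6], [4,6], [4,7], [5,6], [5,7], [6,7]
  2-simplices (12): [1,2,3], [1,2,6], [1,3,4], [1,4,7], [1,6,7], [2,3,5], [2,4,6], [2,4,7], [2,5,7], [3,4,6], [3,5,6], [5,6,7]

giving chain groups C_0 ≅ Z^7, C_1 ≅ Z^18, C_2 ≅ Z^12.

The boundary map ∂_1: C_1 → C_0 maps an edge to its endpoints' difference, ∂[p,q] = q − p. For instance
  ∂[3,5] = [5] − [3].
The resulting 7×18 matrix has rank 6, and its Smith normal form has invariant factors (1,1,1,1,1,1).

The boundary map ∂_2: C_2 → C_1 sends each 2-simplex [p,q,r] to [q,r] − [p,r] + [p,q]. For instance
  ∂[3,5,6] = [5,6] − [3,6] + [3,5],
  ∂[1,2,3] = [2,3] − [1,3] + [1,2].
As a 18×12 matrix over Z this has rank 12, with invariant factors (1,1,1,1,1,1,1,1,1,1,1,2).

Computing H_k = (kernel of ∂_k) / (image of ∂_{k+1}):

  H_0: rank C_0 − rank ∂_1 = 7 − 6 = 1, and the invariant factors of ∂_1 are all 1, so H_0 = Z.
  H_1: rank ker ∂_1 − rank ∂_2 = (18 − 6) − 12 = 0, and ∂_2 has invariant factor 2 > 1, so H_1 = Z/2Z.
  H_2: rank ker ∂_2 − rank ∂_3 = (12 − 12) − 0 = 0, and there is no ∂_3, so H_2 = 0.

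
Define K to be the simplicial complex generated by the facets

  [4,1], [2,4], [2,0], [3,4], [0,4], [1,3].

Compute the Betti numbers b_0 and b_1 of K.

K has 5 vertices, 6 edges.
rank ∂_0 = 0, rank ∂_1 = 4 ⇒ b_0 = 5 − 0 − 4 = 1; all invariant factors of ∂_1 are 1 so no torsion. So H_0 ≅ Z.
rank ∂_1 = 4, rank ∂_2 = 0 ⇒ b_1 = 6 − 4 − 0 = 2. So H_1 ≅ Z^2.

b_0 = 1, b_1 = 2.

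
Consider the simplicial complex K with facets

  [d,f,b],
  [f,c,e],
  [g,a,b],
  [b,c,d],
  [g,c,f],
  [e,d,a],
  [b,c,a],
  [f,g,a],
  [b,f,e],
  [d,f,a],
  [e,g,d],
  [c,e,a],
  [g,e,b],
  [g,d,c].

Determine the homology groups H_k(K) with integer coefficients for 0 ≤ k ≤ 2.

H_0 ≅ Z,  H_1 ≅ Z^2,  H_2 ≅ Z.

K has 7 vertices, 21 edges, 14 triangles.
rank ∂_0 = 0, rank ∂_1 = 6 ⇒ b_0 = 7 − 0 − 6 = 1; all invariant factors of ∂_1 are 1 so no torsion. So H_0 ≅ Z.
rank ∂_1 = 6, rank ∂_2 = 13 ⇒ b_1 = 21 − 6 − 13 = 2; all invariant factors of ∂_2 are 1 so no torsion. So H_1 ≅ Z^2.
rank ∂_2 = 13, rank ∂_3 = 0 ⇒ b_2 = 14 − 13 − 0 = 1. So H_2 ≅ Z.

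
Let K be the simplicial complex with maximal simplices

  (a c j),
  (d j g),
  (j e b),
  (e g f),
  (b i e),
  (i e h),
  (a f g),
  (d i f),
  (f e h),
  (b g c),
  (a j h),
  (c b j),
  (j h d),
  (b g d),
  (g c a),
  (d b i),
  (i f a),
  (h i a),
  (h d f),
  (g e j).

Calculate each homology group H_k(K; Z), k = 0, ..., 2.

Order the vertices as a < b < c < d < e < f < g < h < i < j. Listing each simplex with vertices in this order, K has dimension 2 with simplices:

  0-simplices (10): a, b, c, d, e, f, g, h, i, j
  1-simplices (30): ac, af, ag, ah, ai, aj, bc, bd, be, bg, bi, bj, cg, cj, df, dg, dh, di, dj, ef, eg, eh, ei, ej, fg, fh, fi, gj, hi, hj
  2-simplices (20): acg, acj, afg, afi, ahi, ahj, bcg, bcj, bdg, bdi, bei, bej, dfh, dfi, dgj, dhj, efg, efh, egj, ehi

Hence C_0 ≅ Z^10, C_1 ≅ Z^30, C_2 ≅ Z^20.

∂_1: C_1 → C_0 maps an edge to its endpoints' difference, ∂[p,q] = q − p.
This gives a 10×30 integer matrix of rank 9; reducing to Smith normal form yields diagonal entries (1,1,1,1,1,1,1,1,1).

∂_2: C_2 → C_1 maps a triangle to the signed sum of its edges. For instance
  ∂bdg = dg − bg + bd,
  ∂ehi = hi − ei + eh.
This gives a 30×20 integer matrix of rank 20; reducing to Smith normal form yields diagonal entries (1,1,1,1,1,1,1,1,1,1,1,1,1,1,1,1,1,1,1,2).

Now H_k = ker ∂_k / im ∂_{k+1}, so:

  H_0: rank C_0 − rank ∂_1 = 10 − 9 = 1, and the invariant factors of ∂_1 are all 1, so H_0 = Z.
  H_1: rank ker ∂_1 − rank ∂_2 = (30 − 9) − 20 = 1, and ∂_2 has invariant factor 2 > 1, so H_1 = Z × Z/2.
  H_2: rank ker ∂_2 − rank ∂_3 = (20 − 20) − 0 = 0, and there is no ∂_3, so H_2 = 0.

H_0 = Z,  H_1 = Z × Z/2,  H_2 = 0.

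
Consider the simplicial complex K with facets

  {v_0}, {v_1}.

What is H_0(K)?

We work with the vertex ordering v_0 < v_1. The simplices of K, each written with vertices in increasing order, are:

  0-simplices (2): [v_0], [v_1]

giving chain groups C_0 ≅ Z^2.

Computing H_k = (kernel of ∂_k) / (image of ∂_{k+1}):

  H_0: rank C_0 − rank ∂_1 = 2 − 0 = 2, and there is no ∂_1, so H_0 ≅ Z^2.

H_0 ≅ Z^2.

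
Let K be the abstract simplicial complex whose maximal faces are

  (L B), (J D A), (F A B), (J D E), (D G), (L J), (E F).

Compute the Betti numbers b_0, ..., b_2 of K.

We work with the vertex ordering A < B < D < E < F < G < J < L. The simplices of K, each written with vertices in increasing order, are:

  0-simplices (8): A, B, D, E, F, G, J, L
  1-simplices (12): AB, AD, AF, AJ, BF, BL, DE, DG, DJ, EF, EJ, JL
  2-simplices (3): ABF, ADJ, DEJ

Hence C_0 ≅ Z^8, C_1 ≅ Z^12, C_2 ≅ Z^3.

Boundary ∂_1: C_1 → C_0 is given by ∂[p,q] = [q] − [p].
The 8×12 boundary matrix has rank 7 and Smith normal form diag(1,1,1,1,1,1,1).

Boundary ∂_2: C_2 → C_1 sends each 2-simplex [p,q,r] to [q,r] − [p,r] + [p,q]. For instance
  ∂ADJ = DJ − AJ + AD,
  ∂DEJ = EJ − DJ + DE.
This gives a 12×3 integer matrix of rank 3; reducing to Smith normal form yields diagonal entries (1,1,1).

From H_k ≅ ker(∂_k) / im(∂_{k+1}) we obtain:

  H_0: rank C_0 − rank ∂_1 = 8 − 7 = 1, and the invariant factors of ∂_1 are all 1, so H_0 ≅ Z.
  H_1: rank ker ∂_1 − rank ∂_2 = (12 − 7) − 3 = 2, and the invariant factors of ∂_2 are all 1, so H_1 ≅ Z^2.
  H_2: rank ker ∂_2 − rank ∂_3 = (3 − 3) − 0 = 0, and there is no ∂_3, so H_2 ≅ 0.

Hence the Betti numbers are b_0 = 1, b_1 = 2, b_2 = 0.

b_0 = 1, b_1 = 2, b_2 = 0.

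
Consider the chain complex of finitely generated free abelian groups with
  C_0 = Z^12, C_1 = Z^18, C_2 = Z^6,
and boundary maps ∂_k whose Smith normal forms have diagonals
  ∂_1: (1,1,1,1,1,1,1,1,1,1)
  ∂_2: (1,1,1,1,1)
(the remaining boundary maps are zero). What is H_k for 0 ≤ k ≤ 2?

H_0: b_0 = 12 − 0 − 10 = 2; torsion from ∂_1 factors > 1: none. So H_0 = Z^2.
H_1: b_1 = 18 − 10 − 5 = 3; torsion from ∂_2 factors > 1: none. So H_1 = Z^3.
H_2: b_2 = 6 − 5 − 0 = 1; torsion from ∂_3 factors > 1: none. So H_2 = Z.

H_0 = Z^2,  H_1 = Z^3,  H_2 = Z.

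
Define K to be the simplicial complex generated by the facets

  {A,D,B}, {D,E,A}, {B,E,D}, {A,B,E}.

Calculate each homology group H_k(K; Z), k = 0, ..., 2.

Fix the vertex order A < B < D < E and write every simplex with vertices in increasing order. Then dim K = 2 and the simplices of K are:

  0-simplices (4): A, B, D, E
  1-simplices (6): AB, AD, AE, BD, BE, DE
  2-simplices (4): ABD, ABE, ADE, BDE

so the chain groups are C_0 ≅ Z^4, C_1 ≅ Z^6, C_2 ≅ Z^4.

∂_1: C_1 → C_0 is given by ∂[p,q] = [q] − [p]. For instance
  ∂AB = B − A.
The resulting 4×6 matrix has rank 3, and its Smith normal form has invariant factors (1,1,1).

∂_2: C_2 → C_1 acts by ∂[p,q,r] = [q,r] − [p,r] + [p,q]. For instance
  ∂BDE = DE − BE + BD,
  ∂ADE = DE − AE + AD.
The 6×4 boundary matrix has rank 3 and Smith normal form diag(1,1,1).

Computing H_k = (kernel of ∂_k) / (image of ∂_{k+1}):

  H_0: rank C_0 − rank ∂_1 = 4 − 3 = 1, and the invariant factors of ∂_1 are all 1, so H_0 ≅ Z.
  H_1: rank ker ∂_1 − rank ∂_2 = (6 − 3) − 3 = 0, and the invariant factors of ∂_2 are all 1, so H_1 ≅ 0.
  H_2: rank ker ∂_2 − rank ∂_3 = (4 − 3) − 0 = 1, and there is no ∂_3, so H_2 ≅ Z.

H_0 ≅ Z,  H_1 = 0,  H_2 ≅ Z.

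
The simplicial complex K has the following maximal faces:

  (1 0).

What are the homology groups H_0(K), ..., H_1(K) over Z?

Order the vertices as 0 < 1. Listing each simplex with vertices in this order, K has dimension 1 with simplices:

  0-simplices (2): [0], [1]
  1-simplices (1): [0,1]

Hence C_0 ≅ Z^2, C_1 ≅ Z^1.

Boundary ∂_1: C_1 → C_0 sends each edge [p,q] (with p < q) to q − p.
The resulting 2×1 matrix has rank 1, and its Smith normal form has invariant factors (1).

Reading off H_k = ker ∂_k / im ∂_{k+1}:

  H_0: rank C_0 − rank ∂_1 = 2 − 1 = 1, and the invariant factors of ∂_1 are all 1, so H_0 = Z.
  H_1: rank ker ∂_1 − rank ∂_2 = (1 − 1) − 0 = 0, and there is no ∂_2, so H_1 = 0.

H_0 ≅ Z,  H_1 = 0.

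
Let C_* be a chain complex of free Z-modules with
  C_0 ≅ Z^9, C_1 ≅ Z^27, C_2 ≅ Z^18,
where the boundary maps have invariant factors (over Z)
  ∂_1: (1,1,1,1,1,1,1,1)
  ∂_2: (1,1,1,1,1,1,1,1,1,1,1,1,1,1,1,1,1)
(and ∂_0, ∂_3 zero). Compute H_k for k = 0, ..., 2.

H_0 ≅ Z,  H_1 ≅ Z^2,  H_2 ≅ Z.

H_0: b_0 = 9 − 0 − 8 = 1; torsion from ∂_1 factors > 1: none. So H_0 ≅ Z.
H_1: b_1 = 27 − 8 − 17 = 2; torsion from ∂_2 factors > 1: none. So H_1 ≅ Z^2.
H_2: b_2 = 18 − 17 − 0 = 1; torsion from ∂_3 factors > 1: none. So H_2 ≅ Z.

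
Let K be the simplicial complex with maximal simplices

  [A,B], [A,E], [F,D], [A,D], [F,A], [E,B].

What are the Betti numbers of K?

b_0 = 1, b_1 = 2.

Fix the vertex order A < B < D < E < F and write every simplex with vertices in increasing order. Then dim K = 1 and the simplices of K are:

  0-simplices (5): A, B, D, E, F
  1-simplices (6): AB, AD, AE, AF, BE, DF

giving chain groups C_0 ≅ Z^5, C_1 ≅ Z^6.

Boundary ∂_1: C_1 → C_0 is given by ∂[p,q] = [q] − [p].
This gives a 5×6 integer matrix of rank 4; reducing to Smith normal form yields diagonal entries (1,1,1,1).

Reading off H_k = ker ∂_k / im ∂_{k+1}:

  H_0: rank C_0 − rank ∂_1 = 5 − 4 = 1, and the invariant factors of ∂_1 are all 1, so H_0 ≅ Z.
  H_1: rank ker ∂_1 − rank ∂_2 = (6 − 4) − 0 = 2, and there is no ∂_2, so H_1 ≅ Z^2.

As a check, the Euler characteristic is 5 − 6 = -1, which agrees with 1 − 2 = -1.
(K is a triangulation of a wedge of 2 circles.)

Hence the Betti numbers are b_0 = 1, b_1 = 2.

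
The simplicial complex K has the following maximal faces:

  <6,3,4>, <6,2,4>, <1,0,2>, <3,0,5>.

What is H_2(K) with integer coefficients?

H_2 = 0.

Fix the vertex order 0 < 1 < 2 < 3 < 4 < 5 < 6 and write every simplex with vertices in increasing order. Then dim K = 2 and the simplices of K are:

  0-simplices (7): [0], [1], [2], [3], [4], [5], [6]
  1-simplices (11): [0,1], [0,2], [0,3], [0,5], [1,2], [2,4], [2,6], [3,4], [3,5], [3,6], [4,6]
  2-simplices (4): [0,1,2], [0,3,5], [2,4,6], [3,4,6]

so the chain groups are C_0 ≅ Z^7, C_1 ≅ Z^11, C_2 ≅ Z^4.

The boundary map ∂_1: C_1 → C_0 is given by ∂[p,q] = [q] − [p]. For instance
  ∂[0,2] = [2] − [0].
The 7×11 boundary matrix has rank 6 and Smith normal form diag(1,1,1,1,1,1).

∂_2: C_2 → C_1 acts by ∂[p,q,r] = [q,r] − [p,r] + [p,q]. For instance
  ∂[2,4,6] = [4,6] − [2,6] + [2,4],
  ∂[3,4,6] = [4,6] − [3,6] + [3,4].
The 11×4 boundary matrix has rank 4 and Smith normal form diag(1,1,1,1).

Now H_k = ker ∂_k / im ∂_{k+1}, so:

  H_2: rank ker ∂_2 − rank ∂_3 = (4 − 4) − 0 = 0, and there is no ∂_3, so H_2 ≅ 0.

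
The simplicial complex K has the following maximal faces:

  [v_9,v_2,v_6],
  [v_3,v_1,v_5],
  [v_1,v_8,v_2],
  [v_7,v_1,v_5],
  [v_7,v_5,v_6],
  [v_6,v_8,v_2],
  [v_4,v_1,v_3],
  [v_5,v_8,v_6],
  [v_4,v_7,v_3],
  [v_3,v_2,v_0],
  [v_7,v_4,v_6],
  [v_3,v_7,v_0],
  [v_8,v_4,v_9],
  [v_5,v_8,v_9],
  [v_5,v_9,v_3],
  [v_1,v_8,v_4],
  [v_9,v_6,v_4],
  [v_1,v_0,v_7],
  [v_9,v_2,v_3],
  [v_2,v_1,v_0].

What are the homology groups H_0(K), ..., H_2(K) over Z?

Fix the vertex order v_0 < v_1 < v_2 < v_3 < v_4 < v_5 < v_6 < v_7 < v_8 < v_9 and write every simplex with vertices in increasing order. Then dim K = 2 and the simplices of K are:

  0-simplices (10): [v_0], [v_1], [v_2], [v_3], [v_4], [v_5], [v_6], [v_7], [v_8], [v_9]
  1-simplices (30): (30 of them)
  2-simplices (20): (20 of them)

giving chain groups C_0 ≅ Z^10, C_1 ≅ Z^30, C_2 ≅ Z^20.

Boundary ∂_1: C_1 → C_0 is given by ∂[p,q] = [q] − [p].
As a 10×30 matrix over Z this has rank 9, with invariant factors (1,1,1,1,1,1,1,1,1).

The boundary map ∂_2: C_2 → C_1 acts by ∂[p,q,r] = [q,r] − [p,r] + [p,q]. For instance
  ∂[v_5,v_6,v_8] = [v_6,v_8] − [v_5,v_8] + [v_5,v_6],
  ∂[v_1,v_3,v_4] = [v_3,v_4] − [v_1,v_4] + [v_1,v_3].
As a 30×20 matrix over Z this has rank 20, with invariant factors (1,1,1,1,1,1,1,1,1,1,1,1,1,1,1,1,1,1,1,2).

Reading off H_k = ker ∂_k / im ∂_{k+1}:

  H_0: rank C_0 − rank ∂_1 = 10 − 9 = 1, and the invariant factors of ∂_1 are all 1, so H_0 = Z.
  H_1: rank ker ∂_1 − rank ∂_2 = (30 − 9) − 20 = 1, and ∂_2 has invariant factor 2 > 1, so H_1 = Z ⊕ Z/2Z.
  H_2: rank ker ∂_2 − rank ∂_3 = (20 − 20) − 0 = 0, and there is no ∂_3, so H_2 = 0.

H_0 = Z,  H_1 = Z ⊕ Z/2Z,  H_2 = 0.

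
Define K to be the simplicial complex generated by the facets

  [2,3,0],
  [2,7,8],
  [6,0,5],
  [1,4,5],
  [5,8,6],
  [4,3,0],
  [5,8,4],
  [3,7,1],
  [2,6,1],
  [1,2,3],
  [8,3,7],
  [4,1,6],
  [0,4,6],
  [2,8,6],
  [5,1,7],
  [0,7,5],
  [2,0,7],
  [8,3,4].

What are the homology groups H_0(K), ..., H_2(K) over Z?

Order the vertices as 0 < 1 < 2 < 3 < 4 < 5 < 6 < 7 < 8. Listing each simplex with vertices in this order, K has dimension 2 with simplices:

  0-simplices (9): [0], [1], [2], [3], [4], [5], [6], [7], [8]
  1-simplices (27): (27 of them)
  2-simplices (18): [0,2,3], [0,2,7], [0,3,4], [0,4,6], [0,5,6], [0,5,7], [1,2,3], [1,2,6], [1,3,7], [1,4,5], [1,4,6], [1,5,7], [2,6,8], [2,7,8], [3,4,8], [3,7,8], [4,5,8], [5,6,8]

Hence C_0 ≅ Z^9, C_1 ≅ Z^27, C_2 ≅ Z^18.

Boundary ∂_1: C_1 → C_0 maps an edge to its endpoints' difference, ∂[p,q] = q − p. For instance
  ∂[2,3] = [3] − [2].
As a 9×27 matrix over Z this has rank 8, with invariant factors (1,1,1,1,1,1,1,1).

Boundary ∂_2: C_2 → C_1 sends each 2-simplex [p,q,r] to [q,r] − [p,r] + [p,q]. For instance
  ∂[0,5,7] = [5,7] − [0,7] + [0,5],
  ∂[2,7,8] = [7,8] − [2,8] + [2,7].
As a 27×18 matrix over Z this has rank 18, with invariant factors (1,1,1,1,1,1,1,1,1,1,1,1,1,1,1,1,1,2).

Now H_k = ker ∂_k / im ∂_{k+1}, so:

  H_0: rank C_0 − rank ∂_1 = 9 − 8 = 1, and the invariant factors of ∂_1 are all 1, so H_0 ≅ Z.
  H_1: rank ker ∂_1 − rank ∂_2 = (27 − 8) − 18 = 1, and ∂_2 has invariant factor 2 > 1, so H_1 ≅ Z ⊕ Z/2.
  H_2: rank ker ∂_2 − rank ∂_3 = (18 − 18) − 0 = 0, and there is no ∂_3, so H_2 ≅ 0.

H_0 ≅ Z,  H_1 ≅ Z ⊕ Z/2,  H_2 = 0.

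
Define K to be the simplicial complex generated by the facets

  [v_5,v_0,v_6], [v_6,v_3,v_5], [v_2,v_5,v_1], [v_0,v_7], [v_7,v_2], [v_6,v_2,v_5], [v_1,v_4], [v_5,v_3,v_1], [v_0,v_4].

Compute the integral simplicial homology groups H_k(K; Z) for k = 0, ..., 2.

H_0 ≅ Z,  H_1 ≅ Z^2,  H_2 = 0.

Order the vertices as v_0 < v_1 < v_2 < v_3 < v_4 < v_5 < v_6 < v_7. Listing each simplex with vertices in this order, K has dimension 2 with simplices:

  0-simplices (8): [v_0], [v_1], [v_2], [v_3], [v_4], [v_5], [v_6], [v_7]
  1-simplices (14): [v_0,v_4], [v_0,v_5], [v_0,v_6], [v_0,v_7], [v_1,v_2], [v_1,v_3], [v_1,v_4], [v_1,v_5], [v_2,v_5], [v_2,v_6], [v_2,v_7], [v_3,v_5], [v_3,v_6], [v_5,v_6]
  2-simplices (5): [v_0,v_5,v_6], [v_1,v_2,v_5], [v_1,v_3,v_5], [v_2,v_5,v_6], [v_3,v_5,v_6]

giving chain groups C_0 ≅ Z^8, C_1 ≅ Z^14, C_2 ≅ Z^5.

∂_1: C_1 → C_0 is given by ∂[p,q] = [q] − [p].
This gives a 8×14 integer matrix of rank 7; reducing to Smith normal form yields diagonal entries (1,1,1,1,1,1,1).

The boundary map ∂_2: C_2 → C_1 maps a triangle to the signed sum of its edges. For instance
  ∂[v_1,v_3,v_5] = [v_3,v_5] − [v_1,v_5] + [v_1,v_3],
  ∂[v_3,v_5,v_6] = [v_5,v_6] − [v_3,v_6] + [v_3,v_5].
This gives a 14×5 integer matrix of rank 5; reducing to Smith normal form yields diagonal entries (1,1,1,1,1).

Reading off H_k = ker ∂_k / im ∂_{k+1}:

  H_0: rank C_0 − rank ∂_1 = 8 − 7 = 1, and the invariant factors of ∂_1 are all 1, so H_0 ≅ Z.
  H_1: rank ker ∂_1 − rank ∂_2 = (14 − 7) − 5 = 2, and the invariant factors of ∂_2 are all 1, so H_1 ≅ Z^2.
  H_2: rank ker ∂_2 − rank ∂_3 = (5 − 5) − 0 = 0, and there is no ∂_3, so H_2 ≅ 0.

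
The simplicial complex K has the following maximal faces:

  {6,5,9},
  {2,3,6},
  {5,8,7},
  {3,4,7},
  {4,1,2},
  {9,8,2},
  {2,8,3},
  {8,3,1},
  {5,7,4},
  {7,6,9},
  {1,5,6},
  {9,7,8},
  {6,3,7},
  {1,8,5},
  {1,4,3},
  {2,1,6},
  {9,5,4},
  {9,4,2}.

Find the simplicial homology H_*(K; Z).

Take the total order 1 < 2 < 3 < 4 < 5 < 6 < 7 < 8 < 9 on the vertex set. Then K (dimension 2) consists of the simplices:

  0-simplices (9): [1], [2], [3], [4], [5], [6], [7], [8], [9]
  1-simplices (27): (27 of them)
  2-simplices (18): [1,2,4], [1,2,6], [1,3,4], [1,3,8], [1,5,6], [1,5,8], [2,3,6], [2,3,8], [2,4,9], [2,8,9], [3,4,7], [3,6,7], [4,5,7], [4,5,9], [5,6,9], [5,7,8], [6,7,9], [7,8,9]

so the chain groups are C_0 ≅ Z^9, C_1 ≅ Z^27, C_2 ≅ Z^18.

The boundary map ∂_1: C_1 → C_0 is given by ∂[p,q] = [q] − [p]. For instance
  ∂[3,8] = [8] − [3].
The 9×27 boundary matrix has rank 8 and Smith normal form diag(1,1,1,1,1,1,1,1).

∂_2: C_2 → C_1 acts by ∂[p,q,r] = [q,r] − [p,r] + [p,q]. For instance
  ∂[7,8,9] = [8,9] − [7,9] + [7,8],
  ∂[6,7,9] = [7,9] − [6,9] + [6,7].
The resulting 27×18 matrix has rank 18, and its Smith normal form has invariant factors (1,1,1,1,1,1,1,1,1,1,1,1,1,1,1,1,1,2).

Reading off H_k = ker ∂_k / im ∂_{k+1}:

  H_0: rank C_0 − rank ∂_1 = 9 − 8 = 1, and the invariant factors of ∂_1 are all 1, so H_0 = Z.
  H_1: rank ker ∂_1 − rank ∂_2 = (27 − 8) − 18 = 1, and ∂_2 has invariant factor 2 > 1, so H_1 = Z ⊕ Z_2.
  H_2: rank ker ∂_2 − rank ∂_3 = (18 − 18) − 0 = 0, and there is no ∂_3, so H_2 = 0.

H_0 ≅ Z,  H_1 ≅ Z ⊕ Z_2,  H_2 = 0.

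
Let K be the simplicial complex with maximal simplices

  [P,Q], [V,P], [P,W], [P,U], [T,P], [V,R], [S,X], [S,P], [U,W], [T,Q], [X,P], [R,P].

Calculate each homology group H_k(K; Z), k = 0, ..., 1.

K has 9 vertices, 12 edges.
rank ∂_0 = 0, rank ∂_1 = 8 ⇒ b_0 = 9 − 0 − 8 = 1; all invariant factors of ∂_1 are 1 so no torsion. So H_0 = Z.
rank ∂_1 = 8, rank ∂_2 = 0 ⇒ b_1 = 12 − 8 − 0 = 4. So H_1 = Z^4.

H_0 = Z,  H_1 = Z^4.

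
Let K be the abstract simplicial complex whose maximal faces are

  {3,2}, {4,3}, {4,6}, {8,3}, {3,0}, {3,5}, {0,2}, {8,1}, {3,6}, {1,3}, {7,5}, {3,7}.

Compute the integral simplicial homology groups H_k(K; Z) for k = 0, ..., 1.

H_0 ≅ Z,  H_1 ≅ Z^4.

Order the vertices as 0 < 1 < 2 < 3 < 4 < 5 < 6 < 7 < 8. Listing each simplex with vertices in this order, K has dimension 1 with simplices:

  0-simplices (9): [0], [1], [2], [3], [4], [5], [6], [7], [8]
  1-simplices (12): [0,2], [0,3], [1,3], [1,8], [2,3], [3,4], [3,5], [3,6], [3,7], [3,8], [4,6], [5,7]

Hence C_0 ≅ Z^9, C_1 ≅ Z^12.

Boundary ∂_1: C_1 → C_0 is given by ∂[p,q] = [q] − [p]. For instance
  ∂[0,3] = [3] − [0].
The 9×12 boundary matrix has rank 8 and Smith normal form diag(1,1,1,1,1,1,1,1).

Reading off H_k = ker ∂_k / im ∂_{k+1}:

  H_0: rank C_0 − rank ∂_1 = 9 − 8 = 1, and the invariant factors of ∂_1 are all 1, so H_0 ≅ Z.
  H_1: rank ker ∂_1 − rank ∂_2 = (12 − 8) − 0 = 4, and there is no ∂_2, so H_1 ≅ Z^4.

(K is a triangulation of a wedge of 4 circles.)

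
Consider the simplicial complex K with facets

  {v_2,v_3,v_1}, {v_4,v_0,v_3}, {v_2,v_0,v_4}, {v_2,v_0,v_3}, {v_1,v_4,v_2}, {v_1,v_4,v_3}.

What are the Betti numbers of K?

Take the total order v_0 < v_1 < v_2 < v_3 < v_4 on the vertex set. Then K (dimension 2) consists of the simplices:

  0-simplices (5): [v_0], [v_1], [v_2], [v_3], [v_4]
  1-simplices (9): [v_0,v_2], [v_0,v_3], [v_0,v_4], [v_1,v_2], [v_1,v_3], [v_1,v_4], [v_2,v_3], [v_2,v_4], [v_3,v_4]
  2-simplices (6): [v_0,v_2,v_3], [v_0,v_2,v_4], [v_0,v_3,v_4], [v_1,v_2,v_3], [v_1,v_2,v_4], [v_1,v_3,v_4]

giving chain groups C_0 ≅ Z^5, C_1 ≅ Z^9, C_2 ≅ Z^6.

Boundary ∂_1: C_1 → C_0 is given by ∂[p,q] = [q] − [p].
As a 5×9 matrix over Z this has rank 4, with invariant factors (1,1,1,1).

The boundary map ∂_2: C_2 → C_1 acts by ∂[p,q,r] = [q,r] − [p,r] + [p,q]. For instance
  ∂[v_1,v_2,v_4] = [v_2,v_4] − [v_1,v_4] + [v_1,v_2],
  ∂[v_0,v_2,v_4] = [v_2,v_4] − [v_0,v_4] + [v_0,v_2].
The 9×6 boundary matrix has rank 5 and Smith normal form diag(1,1,1,1,1).

Reading off H_k = ker ∂_k / im ∂_{k+1}:

  H_0: rank C_0 − rank ∂_1 = 5 − 4 = 1, and the invariant factors of ∂_1 are all 1, so H_0 = Z.
  H_1: rank ker ∂_1 − rank ∂_2 = (9 − 4) − 5 = 0, and the invariant factors of ∂_2 are all 1, so H_1 = 0.
  H_2: rank ker ∂_2 − rank ∂_3 = (6 − 5) − 0 = 1, and there is no ∂_3, so H_2 = Z.

Hence the Betti numbers are b_0 = 1, b_1 = 0, b_2 = 1.

b_0 = 1, b_1 = 0, b_2 = 1.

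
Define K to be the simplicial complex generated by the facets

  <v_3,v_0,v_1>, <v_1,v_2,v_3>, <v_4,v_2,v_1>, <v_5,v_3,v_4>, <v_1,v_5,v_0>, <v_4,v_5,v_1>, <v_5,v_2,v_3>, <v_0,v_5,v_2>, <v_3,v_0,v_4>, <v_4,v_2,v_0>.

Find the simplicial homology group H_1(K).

H_1 = Z/2.

K has 6 vertices, 15 edges, 10 triangles.
rank ∂_1 = 5, rank ∂_2 = 10 ⇒ b_1 = 15 − 5 − 10 = 0; ∂_2 has invariant factor(s) [2] giving torsion. So H_1 ≅ Z/2.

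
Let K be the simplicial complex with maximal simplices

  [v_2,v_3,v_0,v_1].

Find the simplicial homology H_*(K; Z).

We work with the vertex ordering v_0 < v_1 < v_2 < v_3. The simplices of K, each written with vertices in increasing order, are:

  0-simplices (4): [v_0], [v_1], [v_2], [v_3]
  1-simplices (6): [v_0,v_1], [v_0,v_2], [v_0,v_3], [v_1,v_2], [v_1,v_3], [v_2,v_3]
  2-simplices (4): [v_0,v_1,v_2], [v_0,v_1,v_3], [v_0,v_2,v_3], [v_1,v_2,v_3]
  3-simplices (1): [v_0,v_1,v_2,v_3]

giving chain groups C_0 ≅ Z^4, C_1 ≅ Z^6, C_2 ≅ Z^4, C_3 ≅ Z^1.

∂_1: C_1 → C_0 sends each edge [p,q] (with p < q) to q − p. For instance
  ∂[v_2,v_3] = [v_3] − [v_2].
The resulting 4×6 matrix has rank 3, and its Smith normal form has invariant factors (1,1,1).

The boundary map ∂_2: C_2 → C_1 acts by ∂[p,q,r] = [q,r] − [p,r] + [p,q]. For instance
  ∂[v_0,v_2,v_3] = [v_2,v_3] − [v_0,v_3] + [v_0,v_2],
  ∂[v_0,v_1,v_2] = [v_1,v_2] − [v_0,v_2] + [v_0,v_1].
The resulting 6×4 matrix has rank 3, and its Smith normal form has invariant factors (1,1,1).

∂_3: C_3 → C_2 sends each 3-simplex σ to the alternating sum Σ_i (−1)^i (σ with its i-th vertex removed). For instance
  ∂[v_0,v_1,v_2,v_3] = [v_1,v_2,v_3] − [v_0,v_2,v_3] + [v_0,v_1,v_3] − [v_0,v_1,v_2].
This gives a 4×1 integer matrix of rank 1; reducing to Smith normal form yields diagonal entries (1).

Reading off H_k = ker ∂_k / im ∂_{k+1}:

  H_0: rank C_0 − rank ∂_1 = 4 − 3 = 1, and the invariant factors of ∂_1 are all 1, so H_0 = Z.
  H_1: rank ker ∂_1 − rank ∂_2 = (6 − 3) − 3 = 0, and the invariant factors of ∂_2 are all 1, so H_1 = 0.
  H_2: rank ker ∂_2 − rank ∂_3 = (4 − 3) − 1 = 0, and the invariant factors of ∂_3 are all 1, so H_2 = 0.
  H_3: rank ker ∂_3 − rank ∂_4 = (1 − 1) − 0 = 0, and there is no ∂_4, so H_3 = 0.

H_0 ≅ Z,  H_1 = 0,  H_2 = 0,  H_3 = 0.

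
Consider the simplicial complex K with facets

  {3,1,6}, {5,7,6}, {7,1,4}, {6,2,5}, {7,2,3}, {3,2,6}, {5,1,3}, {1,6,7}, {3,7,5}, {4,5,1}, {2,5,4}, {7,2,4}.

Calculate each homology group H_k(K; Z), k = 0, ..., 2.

Take the total order 1 < 2 < 3 < 4 < 5 < 6 < 7 on the vertex set. Then K (dimension 2) consists of the simplices:

  0-simplices (7): [1], [2], [3], [4], [5], [6], [7]
  1-simplices (18): [1,3], [1,4], [1,5], [1,6], [1,7], [2,3], [2,4], [2,5], [2,6], [2,7], [3,5], [3,6], [3,7], [4,5], [4,7], [5,6], [5,7], [6,7]
  2-simplices (12): [1,3,5], [1,3,6], [1,4,5], [1,4,7], [1,6,7], [2,3,6], [2,3,7], [2,4,5], [2,4,7], [2,5,6], [3,5,7], [5,6,7]

so the chain groups are C_0 ≅ Z^7, C_1 ≅ Z^18, C_2 ≅ Z^12.

Boundary ∂_1: C_1 → C_0 maps an edge to its endpoints' difference, ∂[p,q] = q − p.
This gives a 7×18 integer matrix of rank 6; reducing to Smith normal form yields diagonal entries (1,1,1,1,1,1).

Boundary ∂_2: C_2 → C_1 maps a triangle to the signed sum of its edges. For instance
  ∂[2,3,7] = [3,7] − [2,7] + [2,3],
  ∂[1,3,5] = [3,5] − [1,5] + [1,3].
The resulting 18×12 matrix has rank 12, and its Smith normal form has invariant factors (1,1,1,1,1,1,1,1,1,1,1,2).

Computing H_k = (kernel of ∂_k) / (image of ∂_{k+1}):

  H_0: rank C_0 − rank ∂_1 = 7 − 6 = 1, and the invariant factors of ∂_1 are all 1, so H_0 ≅ Z.
  H_1: rank ker ∂_1 − rank ∂_2 = (18 − 6) − 12 = 0, and ∂_2 has invariant factor 2 > 1, so H_1 ≅ Z/2.
  H_2: rank ker ∂_2 − rank ∂_3 = (12 − 12) − 0 = 0, and there is no ∂_3, so H_2 ≅ 0.

H_0 ≅ Z,  H_1 ≅ Z/2,  H_2 = 0.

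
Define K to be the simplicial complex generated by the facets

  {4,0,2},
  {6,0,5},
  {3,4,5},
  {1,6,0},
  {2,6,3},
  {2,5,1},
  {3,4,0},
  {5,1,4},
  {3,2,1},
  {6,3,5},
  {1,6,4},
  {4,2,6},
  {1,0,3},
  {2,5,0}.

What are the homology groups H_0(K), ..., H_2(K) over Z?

H_0 ≅ Z,  H_1 ≅ Z^2,  H_2 ≅ Z.

Order the vertices as 0 < 1 < 2 < 3 < 4 < 5 < 6. Listing each simplex with vertices in this order, K has dimension 2 with simplices:

  0-simplices (7): [0], [1], [2], [3], [4], [5], [6]
  1-simplices (21): [0,1], [0,2], [0,3], [0,4], [0,5], [0,6], [1,2], [1,3], [1,4], [1,5], [1,6], [2,3], [2,4], [2,5], [2,6], [3,4], [3,5], [3,6], [4,5], [4,6], [5,6]
  2-simplices (14): [0,1,3], [0,1,6], [0,2,4], [0,2,5], [0,3,4], [0,5,6], [1,2,3], [1,2,5], [1,4,5], [1,4,6], [2,3,6], [2,4,6], [3,4,5], [3,5,6]

giving chain groups C_0 ≅ Z^7, C_1 ≅ Z^21, C_2 ≅ Z^14.

The boundary map ∂_1: C_1 → C_0 maps an edge to its endpoints' difference, ∂[p,q] = q − p.
As a 7×21 matrix over Z this has rank 6, with invariant factors (1,1,1,1,1,1).

∂_2: C_2 → C_1 acts by ∂[p,q,r] = [q,r] − [p,r] + [p,q]. For instance
  ∂[0,1,6] = [1,6] − [0,6] + [0,1],
  ∂[1,4,5] = [4,5] − [1,5] + [1,4].
The resulting 21×14 matrix has rank 13, and its Smith normal form has invariant factors (1,1,1,1,1,1,1,1,1,1,1,1,1).

From H_k ≅ ker(∂_k) / im(∂_{k+1}) we obtain:

  H_0: rank C_0 − rank ∂_1 = 7 − 6 = 1, and the invariant factors of ∂_1 are all 1, so H_0 = Z.
  H_1: rank ker ∂_1 − rank ∂_2 = (21 − 6) − 13 = 2, and the invariant factors of ∂_2 are all 1, so H_1 = Z^2.
  H_2: rank ker ∂_2 − rank ∂_3 = (14 − 13) − 0 = 1, and there is no ∂_3, so H_2 = Z.

As a check, the Euler characteristic is 7 − 21 + 14 = 0, which agrees with 1 − 2 + 1 = 0.
(K is a triangulation of the torus T^2.)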